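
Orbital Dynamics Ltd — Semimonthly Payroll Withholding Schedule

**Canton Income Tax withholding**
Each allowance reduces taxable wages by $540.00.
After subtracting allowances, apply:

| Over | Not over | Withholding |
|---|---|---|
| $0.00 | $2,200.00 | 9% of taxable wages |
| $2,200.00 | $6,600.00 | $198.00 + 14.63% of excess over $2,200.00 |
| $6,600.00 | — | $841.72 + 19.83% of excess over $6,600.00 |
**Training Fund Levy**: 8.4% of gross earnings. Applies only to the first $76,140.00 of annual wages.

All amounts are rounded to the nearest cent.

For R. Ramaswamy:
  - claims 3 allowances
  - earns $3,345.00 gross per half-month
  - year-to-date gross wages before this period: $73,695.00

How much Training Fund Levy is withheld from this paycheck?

$205.38

Training Fund Levy: cap $76,140.00 − YTD $73,695.00 = $2,445.00 subject; 8.4% × $2,445.00 = $205.38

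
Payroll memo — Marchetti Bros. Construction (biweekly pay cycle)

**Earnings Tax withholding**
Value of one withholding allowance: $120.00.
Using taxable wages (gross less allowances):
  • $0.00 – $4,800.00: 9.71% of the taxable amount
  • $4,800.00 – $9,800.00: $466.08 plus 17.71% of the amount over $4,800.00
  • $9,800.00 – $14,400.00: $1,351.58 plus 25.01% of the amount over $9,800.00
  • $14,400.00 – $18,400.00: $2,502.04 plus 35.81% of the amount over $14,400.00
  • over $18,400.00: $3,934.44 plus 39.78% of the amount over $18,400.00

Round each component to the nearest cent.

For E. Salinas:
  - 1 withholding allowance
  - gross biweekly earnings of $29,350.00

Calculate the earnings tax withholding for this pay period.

Earnings Tax: taxable = $29,350.00 − 1×$120.00 = $29,230.00
  $3,934.44 + 39.78% × ($29,230.00 − $18,400.00) = $3,934.44 + 39.78% × $10,830.00 = $8,242.61

$8,242.61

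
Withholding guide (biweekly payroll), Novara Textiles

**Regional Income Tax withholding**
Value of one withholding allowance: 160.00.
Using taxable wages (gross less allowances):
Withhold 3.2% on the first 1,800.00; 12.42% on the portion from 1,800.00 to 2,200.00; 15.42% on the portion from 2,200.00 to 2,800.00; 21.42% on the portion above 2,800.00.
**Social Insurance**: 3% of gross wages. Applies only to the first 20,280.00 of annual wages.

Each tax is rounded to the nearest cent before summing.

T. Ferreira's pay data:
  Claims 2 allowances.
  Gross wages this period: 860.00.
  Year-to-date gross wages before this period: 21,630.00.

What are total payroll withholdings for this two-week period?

17.28

Regional Income Tax: taxable = 860.00 − 2×160.00 = 540.00
  3.2% × 540.00 = 17.28
Social Insurance: YTD 21,630.00 ≥ cap 20,280.00 → 0.00
Total: 17.28 + 0.00 = 17.28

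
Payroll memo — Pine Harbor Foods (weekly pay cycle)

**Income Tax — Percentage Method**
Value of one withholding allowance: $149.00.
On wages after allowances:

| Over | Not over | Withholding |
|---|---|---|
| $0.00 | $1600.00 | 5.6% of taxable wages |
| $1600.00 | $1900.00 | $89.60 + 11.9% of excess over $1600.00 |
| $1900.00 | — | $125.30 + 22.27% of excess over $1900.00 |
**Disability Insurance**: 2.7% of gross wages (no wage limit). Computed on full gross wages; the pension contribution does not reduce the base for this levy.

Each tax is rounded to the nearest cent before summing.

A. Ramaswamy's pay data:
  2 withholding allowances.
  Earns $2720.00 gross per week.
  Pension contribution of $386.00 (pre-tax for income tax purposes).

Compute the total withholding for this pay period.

Income Tax: taxable = $2720.00 − $386.00 − 2×$149.00 = $2036.00
  $125.30 + 22.27% × ($2036.00 − $1900.00) = $125.30 + 22.27% × $136.00 = $155.59
Disability Insurance: 2.7% × $2720.00 = $73.44
Total: $155.59 + $73.44 = $229.03

$229.03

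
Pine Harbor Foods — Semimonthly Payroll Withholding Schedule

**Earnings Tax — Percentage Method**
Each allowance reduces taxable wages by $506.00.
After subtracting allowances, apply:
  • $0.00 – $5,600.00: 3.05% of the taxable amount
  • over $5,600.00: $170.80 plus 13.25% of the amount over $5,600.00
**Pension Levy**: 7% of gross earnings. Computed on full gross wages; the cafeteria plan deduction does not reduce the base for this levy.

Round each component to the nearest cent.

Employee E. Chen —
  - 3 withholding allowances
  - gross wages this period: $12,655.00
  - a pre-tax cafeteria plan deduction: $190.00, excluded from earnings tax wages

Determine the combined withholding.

$1,765.13

Earnings Tax: taxable = $12,655.00 − $190.00 − 3×$506.00 = $10,947.00
  $170.80 + 13.25% × ($10,947.00 − $5,600.00) = $170.80 + 13.25% × $5,347.00 = $879.28
Pension Levy: 7% × $12,655.00 = $885.85
Total: $879.28 + $885.85 = $1,765.13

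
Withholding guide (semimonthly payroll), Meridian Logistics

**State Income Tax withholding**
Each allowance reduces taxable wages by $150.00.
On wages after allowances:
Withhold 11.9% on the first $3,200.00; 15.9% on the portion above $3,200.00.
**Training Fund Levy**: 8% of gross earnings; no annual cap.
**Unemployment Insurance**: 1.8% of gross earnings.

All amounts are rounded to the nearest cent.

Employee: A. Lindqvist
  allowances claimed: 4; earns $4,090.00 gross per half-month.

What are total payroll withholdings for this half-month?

$827.73

State Income Tax: taxable = $4,090.00 − 4×$150.00 = $3,490.00
  $380.80 + 15.9% × ($3,490.00 − $3,200.00) = $380.80 + 15.9% × $290.00 = $426.91
Training Fund Levy: 8% × $4,090.00 = $327.20
Unemployment Insurance: 1.8% × $4,090.00 = $73.62
Total: $426.91 + $327.20 + $73.62 = $827.73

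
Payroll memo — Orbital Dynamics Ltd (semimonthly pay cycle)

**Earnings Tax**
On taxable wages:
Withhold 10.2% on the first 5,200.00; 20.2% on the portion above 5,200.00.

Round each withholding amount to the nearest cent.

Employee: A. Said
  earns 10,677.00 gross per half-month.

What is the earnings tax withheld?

Earnings Tax: taxable = 10,677.00
  530.40 + 20.2% × (10,677.00 − 5,200.00) = 530.40 + 20.2% × 5,477.00 = 1,636.75

1,636.75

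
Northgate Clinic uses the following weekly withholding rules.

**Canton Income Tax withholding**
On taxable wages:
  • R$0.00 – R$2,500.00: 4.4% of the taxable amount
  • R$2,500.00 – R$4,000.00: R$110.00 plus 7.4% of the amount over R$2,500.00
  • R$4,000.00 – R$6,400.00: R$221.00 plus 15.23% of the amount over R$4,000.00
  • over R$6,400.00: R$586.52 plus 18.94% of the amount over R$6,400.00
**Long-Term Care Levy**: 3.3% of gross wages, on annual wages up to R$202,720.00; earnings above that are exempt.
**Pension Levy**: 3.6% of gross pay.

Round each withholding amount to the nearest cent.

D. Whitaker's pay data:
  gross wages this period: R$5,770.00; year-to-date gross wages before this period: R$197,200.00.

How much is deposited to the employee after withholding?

Canton Income Tax: taxable = R$5,770.00
  R$221.00 + 15.23% × (R$5,770.00 − R$4,000.00) = R$221.00 + 15.23% × R$1,770.00 = R$490.57
Long-Term Care Levy: cap R$202,720.00 − YTD R$197,200.00 = R$5,520.00 subject; 3.3% × R$5,520.00 = R$182.16
Pension Levy: 3.6% × R$5,770.00 = R$207.72
Total withheld: R$490.57 + R$182.16 + R$207.72 = R$880.45
Net pay: R$5,770.00 − R$880.45 = R$4,889.55

R$4,889.55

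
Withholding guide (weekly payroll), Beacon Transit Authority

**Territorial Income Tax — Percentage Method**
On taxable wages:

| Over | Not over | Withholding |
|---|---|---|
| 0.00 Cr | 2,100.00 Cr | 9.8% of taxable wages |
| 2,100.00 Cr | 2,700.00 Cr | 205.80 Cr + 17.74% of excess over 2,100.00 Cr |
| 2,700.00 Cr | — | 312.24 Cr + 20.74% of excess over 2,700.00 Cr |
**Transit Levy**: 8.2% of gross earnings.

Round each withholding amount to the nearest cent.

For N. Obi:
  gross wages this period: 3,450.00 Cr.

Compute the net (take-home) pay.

2,699.31 Cr

Territorial Income Tax: taxable = 3,450.00 Cr
  312.24 Cr + 20.74% × (3,450.00 Cr − 2,700.00 Cr) = 312.24 Cr + 20.74% × 750.00 Cr = 467.79 Cr
Transit Levy: 8.2% × 3,450.00 Cr = 282.90 Cr
Total withheld: 467.79 Cr + 282.90 Cr = 750.69 Cr
Net pay: 3,450.00 Cr − 750.69 Cr = 2,699.31 Cr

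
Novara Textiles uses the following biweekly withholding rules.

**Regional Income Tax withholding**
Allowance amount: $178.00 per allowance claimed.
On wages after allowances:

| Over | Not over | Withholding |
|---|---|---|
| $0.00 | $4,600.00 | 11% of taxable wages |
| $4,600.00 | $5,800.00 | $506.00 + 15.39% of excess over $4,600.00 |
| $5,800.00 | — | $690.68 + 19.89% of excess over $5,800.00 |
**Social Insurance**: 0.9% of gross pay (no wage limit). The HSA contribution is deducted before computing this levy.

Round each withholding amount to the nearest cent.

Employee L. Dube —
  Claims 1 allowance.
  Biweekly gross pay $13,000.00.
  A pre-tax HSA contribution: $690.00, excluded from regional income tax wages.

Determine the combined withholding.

Regional Income Tax: taxable = $13,000.00 − $690.00 − 1×$178.00 = $12,132.00
  $690.68 + 19.89% × ($12,132.00 − $5,800.00) = $690.68 + 19.89% × $6,332.00 = $1,950.11
Social Insurance: 0.9% × $12,310.00 = $110.79
Total: $1,950.11 + $110.79 = $2,060.90

$2,060.90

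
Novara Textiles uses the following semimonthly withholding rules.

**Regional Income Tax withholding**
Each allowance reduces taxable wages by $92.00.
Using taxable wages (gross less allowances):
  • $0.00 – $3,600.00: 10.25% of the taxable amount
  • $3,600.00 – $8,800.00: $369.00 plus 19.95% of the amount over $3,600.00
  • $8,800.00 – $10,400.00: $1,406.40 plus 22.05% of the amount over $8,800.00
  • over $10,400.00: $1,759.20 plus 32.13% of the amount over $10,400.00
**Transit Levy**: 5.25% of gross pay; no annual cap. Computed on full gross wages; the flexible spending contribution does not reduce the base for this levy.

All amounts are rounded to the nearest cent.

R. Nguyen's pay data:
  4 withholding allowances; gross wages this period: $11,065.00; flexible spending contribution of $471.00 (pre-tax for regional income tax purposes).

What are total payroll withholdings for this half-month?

$2,301.74

Regional Income Tax: taxable = $11,065.00 − $471.00 − 4×$92.00 = $10,226.00
  $1,406.40 + 22.05% × ($10,226.00 − $8,800.00) = $1,406.40 + 22.05% × $1,426.00 = $1,720.83
Transit Levy: 5.25% × $11,065.00 = $580.91
Total: $1,720.83 + $580.91 = $2,301.74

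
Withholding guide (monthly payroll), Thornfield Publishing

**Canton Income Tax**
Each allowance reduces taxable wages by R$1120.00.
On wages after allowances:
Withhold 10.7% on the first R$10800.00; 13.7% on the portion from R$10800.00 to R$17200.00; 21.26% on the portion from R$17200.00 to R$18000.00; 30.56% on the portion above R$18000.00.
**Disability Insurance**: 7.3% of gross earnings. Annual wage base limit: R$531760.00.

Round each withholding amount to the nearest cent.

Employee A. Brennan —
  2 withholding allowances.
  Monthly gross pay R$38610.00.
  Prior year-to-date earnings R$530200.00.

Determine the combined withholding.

R$7930.23

Canton Income Tax: taxable = R$38610.00 − 2×R$1120.00 = R$36370.00
  R$2202.48 + 30.56% × (R$36370.00 − R$18000.00) = R$2202.48 + 30.56% × R$18370.00 = R$7816.35
Disability Insurance: cap R$531760.00 − YTD R$530200.00 = R$1560.00 subject; 7.3% × R$1560.00 = R$113.88
Total: R$7816.35 + R$113.88 = R$7930.23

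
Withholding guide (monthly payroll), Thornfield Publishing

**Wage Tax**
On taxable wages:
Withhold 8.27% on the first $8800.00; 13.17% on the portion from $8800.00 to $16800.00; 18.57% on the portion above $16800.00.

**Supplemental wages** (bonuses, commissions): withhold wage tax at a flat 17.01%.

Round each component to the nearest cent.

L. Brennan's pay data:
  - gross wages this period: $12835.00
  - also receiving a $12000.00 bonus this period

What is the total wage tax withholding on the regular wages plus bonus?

$3300.37

Wage Tax: taxable = $12835.00
  $727.76 + 13.17% × ($12835.00 − $8800.00) = $727.76 + 13.17% × $4035.00 = $1259.17
Supplemental (17.01% flat on bonus): 17.01% × $12000.00 = $2041.20
Total wage tax: $1259.17 + $2041.20 = $3300.37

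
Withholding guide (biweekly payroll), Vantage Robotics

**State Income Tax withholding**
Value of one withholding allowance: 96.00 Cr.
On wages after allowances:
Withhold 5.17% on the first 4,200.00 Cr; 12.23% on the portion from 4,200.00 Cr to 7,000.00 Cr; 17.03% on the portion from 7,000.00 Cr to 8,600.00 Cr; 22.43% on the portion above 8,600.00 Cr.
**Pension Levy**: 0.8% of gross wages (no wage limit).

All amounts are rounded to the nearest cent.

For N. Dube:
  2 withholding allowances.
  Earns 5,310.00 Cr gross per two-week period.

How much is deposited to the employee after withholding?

State Income Tax: taxable = 5,310.00 Cr − 2×96.00 Cr = 5,118.00 Cr
  217.14 Cr + 12.23% × (5,118.00 Cr − 4,200.00 Cr) = 217.14 Cr + 12.23% × 918.00 Cr = 329.41 Cr
Pension Levy: 0.8% × 5,310.00 Cr = 42.48 Cr
Total withheld: 329.41 Cr + 42.48 Cr = 371.89 Cr
Net pay: 5,310.00 Cr − 371.89 Cr = 4,938.11 Cr

4,938.11 Cr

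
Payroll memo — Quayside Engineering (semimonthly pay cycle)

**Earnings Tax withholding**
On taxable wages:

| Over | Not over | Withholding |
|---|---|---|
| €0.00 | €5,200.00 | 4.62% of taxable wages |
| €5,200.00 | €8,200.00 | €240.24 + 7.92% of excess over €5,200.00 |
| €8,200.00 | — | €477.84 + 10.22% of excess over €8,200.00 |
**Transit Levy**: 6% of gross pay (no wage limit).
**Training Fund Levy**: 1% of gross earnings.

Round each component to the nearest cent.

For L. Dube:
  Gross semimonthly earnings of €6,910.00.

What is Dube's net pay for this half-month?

€6,050.63

Earnings Tax: taxable = €6,910.00
  €240.24 + 7.92% × (€6,910.00 − €5,200.00) = €240.24 + 7.92% × €1,710.00 = €375.67
Transit Levy: 6% × €6,910.00 = €414.60
Training Fund Levy: 1% × €6,910.00 = €69.10
Total withheld: €375.67 + €414.60 + €69.10 = €859.37
Net pay: €6,910.00 − €859.37 = €6,050.63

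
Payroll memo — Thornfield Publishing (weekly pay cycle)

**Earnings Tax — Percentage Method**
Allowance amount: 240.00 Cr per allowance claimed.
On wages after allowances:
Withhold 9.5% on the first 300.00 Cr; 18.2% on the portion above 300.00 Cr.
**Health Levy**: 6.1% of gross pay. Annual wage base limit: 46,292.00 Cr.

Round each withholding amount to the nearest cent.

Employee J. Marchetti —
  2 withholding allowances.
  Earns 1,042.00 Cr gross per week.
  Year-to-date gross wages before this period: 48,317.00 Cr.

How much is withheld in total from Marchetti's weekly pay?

Earnings Tax: taxable = 1,042.00 Cr − 2×240.00 Cr = 562.00 Cr
  28.50 Cr + 18.2% × (562.00 Cr − 300.00 Cr) = 28.50 Cr + 18.2% × 262.00 Cr = 76.18 Cr
Health Levy: YTD 48,317.00 Cr ≥ cap 46,292.00 Cr → 0.00 Cr
Total: 76.18 Cr + 0.00 Cr = 76.18 Cr

76.18 Cr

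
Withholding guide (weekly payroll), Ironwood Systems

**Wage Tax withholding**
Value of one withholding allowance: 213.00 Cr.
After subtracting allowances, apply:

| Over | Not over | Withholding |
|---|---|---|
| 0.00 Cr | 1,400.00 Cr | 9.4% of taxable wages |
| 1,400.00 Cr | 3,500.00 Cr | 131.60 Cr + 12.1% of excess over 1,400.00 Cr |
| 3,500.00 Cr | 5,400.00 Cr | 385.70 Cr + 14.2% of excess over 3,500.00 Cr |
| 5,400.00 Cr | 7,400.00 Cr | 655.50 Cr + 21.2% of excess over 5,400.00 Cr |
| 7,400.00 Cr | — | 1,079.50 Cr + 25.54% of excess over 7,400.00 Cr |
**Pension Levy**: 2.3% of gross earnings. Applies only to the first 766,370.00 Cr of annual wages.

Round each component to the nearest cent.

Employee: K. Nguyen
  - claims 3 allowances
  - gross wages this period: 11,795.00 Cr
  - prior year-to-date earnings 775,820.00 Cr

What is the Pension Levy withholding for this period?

0.00 Cr

Pension Levy: YTD 775,820.00 Cr ≥ cap 766,370.00 Cr → 0.00 Cr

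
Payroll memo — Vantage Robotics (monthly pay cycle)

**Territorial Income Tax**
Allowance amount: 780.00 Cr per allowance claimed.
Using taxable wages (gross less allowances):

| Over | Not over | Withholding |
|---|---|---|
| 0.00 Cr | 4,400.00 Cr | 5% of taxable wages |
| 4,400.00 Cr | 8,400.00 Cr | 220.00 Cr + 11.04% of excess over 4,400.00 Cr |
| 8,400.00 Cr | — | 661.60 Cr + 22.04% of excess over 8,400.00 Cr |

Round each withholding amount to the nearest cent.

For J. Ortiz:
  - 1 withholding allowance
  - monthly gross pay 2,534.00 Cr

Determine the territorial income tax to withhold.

87.70 Cr

Territorial Income Tax: taxable = 2,534.00 Cr − 1×780.00 Cr = 1,754.00 Cr
  5% × 1,754.00 Cr = 87.70 Cr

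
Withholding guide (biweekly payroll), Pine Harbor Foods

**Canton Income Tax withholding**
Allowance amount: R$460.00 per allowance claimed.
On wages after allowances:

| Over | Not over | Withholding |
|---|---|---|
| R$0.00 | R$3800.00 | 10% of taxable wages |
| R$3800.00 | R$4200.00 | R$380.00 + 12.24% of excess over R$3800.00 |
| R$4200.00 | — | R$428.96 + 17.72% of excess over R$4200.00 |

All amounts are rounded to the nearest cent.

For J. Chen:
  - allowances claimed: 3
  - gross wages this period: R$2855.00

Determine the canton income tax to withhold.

R$147.50

Canton Income Tax: taxable = R$2855.00 − 3×R$460.00 = R$1475.00
  10% × R$1475.00 = R$147.50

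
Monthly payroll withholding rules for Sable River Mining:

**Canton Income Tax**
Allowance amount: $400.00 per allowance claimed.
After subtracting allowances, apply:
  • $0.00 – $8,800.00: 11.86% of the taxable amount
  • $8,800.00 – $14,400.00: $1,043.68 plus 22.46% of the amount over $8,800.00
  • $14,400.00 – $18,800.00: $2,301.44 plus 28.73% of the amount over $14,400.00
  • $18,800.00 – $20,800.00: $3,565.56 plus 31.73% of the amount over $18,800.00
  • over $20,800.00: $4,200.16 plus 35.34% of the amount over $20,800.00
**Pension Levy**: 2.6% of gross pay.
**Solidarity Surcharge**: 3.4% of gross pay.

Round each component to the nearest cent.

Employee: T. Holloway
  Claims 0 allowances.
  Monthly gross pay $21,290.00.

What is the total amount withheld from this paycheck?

$5,650.73

Canton Income Tax: taxable = $21,290.00
  $4,200.16 + 35.34% × ($21,290.00 − $20,800.00) = $4,200.16 + 35.34% × $490.00 = $4,373.33
Pension Levy: 2.6% × $21,290.00 = $553.54
Solidarity Surcharge: 3.4% × $21,290.00 = $723.86
Total: $4,373.33 + $553.54 + $723.86 = $5,650.73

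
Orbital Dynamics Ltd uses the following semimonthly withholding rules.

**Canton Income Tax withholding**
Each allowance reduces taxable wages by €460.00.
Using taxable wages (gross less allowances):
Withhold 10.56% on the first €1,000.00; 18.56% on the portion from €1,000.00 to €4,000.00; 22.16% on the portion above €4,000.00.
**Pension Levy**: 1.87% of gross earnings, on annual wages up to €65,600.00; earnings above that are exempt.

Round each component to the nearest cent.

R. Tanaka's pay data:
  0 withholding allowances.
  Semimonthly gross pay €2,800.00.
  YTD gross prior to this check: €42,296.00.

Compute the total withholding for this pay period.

Canton Income Tax: taxable = €2,800.00
  €105.60 + 18.56% × (€2,800.00 − €1,000.00) = €105.60 + 18.56% × €1,800.00 = €439.68
Pension Levy: 1.87% × €2,800.00 = €52.36
Total: €439.68 + €52.36 = €492.04

€492.04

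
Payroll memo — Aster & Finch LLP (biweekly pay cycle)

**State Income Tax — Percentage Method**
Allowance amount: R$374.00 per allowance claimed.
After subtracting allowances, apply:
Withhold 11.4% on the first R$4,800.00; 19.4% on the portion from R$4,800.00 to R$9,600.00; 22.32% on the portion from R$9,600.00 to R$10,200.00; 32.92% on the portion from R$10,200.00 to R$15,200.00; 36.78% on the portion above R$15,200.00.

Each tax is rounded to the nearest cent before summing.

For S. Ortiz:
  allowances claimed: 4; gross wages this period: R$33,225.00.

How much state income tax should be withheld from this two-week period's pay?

R$9,337.69

State Income Tax: taxable = R$33,225.00 − 4×R$374.00 = R$31,729.00
  R$3,258.32 + 36.78% × (R$31,729.00 − R$15,200.00) = R$3,258.32 + 36.78% × R$16,529.00 = R$9,337.69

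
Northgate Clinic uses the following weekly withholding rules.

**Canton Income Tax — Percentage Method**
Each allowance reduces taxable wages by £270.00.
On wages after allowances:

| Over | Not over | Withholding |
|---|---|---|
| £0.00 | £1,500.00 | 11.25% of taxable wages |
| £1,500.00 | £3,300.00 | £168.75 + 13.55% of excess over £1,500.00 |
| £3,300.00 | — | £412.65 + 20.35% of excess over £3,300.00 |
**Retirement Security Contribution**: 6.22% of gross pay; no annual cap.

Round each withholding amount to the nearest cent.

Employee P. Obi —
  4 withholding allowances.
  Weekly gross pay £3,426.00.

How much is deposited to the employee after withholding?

Canton Income Tax: taxable = £3,426.00 − 4×£270.00 = £2,346.00
  £168.75 + 13.55% × (£2,346.00 − £1,500.00) = £168.75 + 13.55% × £846.00 = £283.38
Retirement Security Contribution: 6.22% × £3,426.00 = £213.10
Total withheld: £283.38 + £213.10 = £496.48
Net pay: £3,426.00 − £496.48 = £2,929.52

£2,929.52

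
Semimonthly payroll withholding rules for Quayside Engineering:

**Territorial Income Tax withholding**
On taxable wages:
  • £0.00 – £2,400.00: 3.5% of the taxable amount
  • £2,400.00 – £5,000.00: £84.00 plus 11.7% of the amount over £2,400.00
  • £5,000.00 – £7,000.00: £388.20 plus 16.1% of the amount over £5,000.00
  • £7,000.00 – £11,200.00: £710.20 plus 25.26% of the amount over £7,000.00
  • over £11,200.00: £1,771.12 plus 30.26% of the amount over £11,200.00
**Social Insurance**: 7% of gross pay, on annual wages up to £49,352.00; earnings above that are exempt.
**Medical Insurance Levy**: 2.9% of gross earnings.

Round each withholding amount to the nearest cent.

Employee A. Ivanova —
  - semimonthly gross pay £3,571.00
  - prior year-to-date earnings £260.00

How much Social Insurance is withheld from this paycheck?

£249.97

Social Insurance: 7% × £3,571.00 = £249.97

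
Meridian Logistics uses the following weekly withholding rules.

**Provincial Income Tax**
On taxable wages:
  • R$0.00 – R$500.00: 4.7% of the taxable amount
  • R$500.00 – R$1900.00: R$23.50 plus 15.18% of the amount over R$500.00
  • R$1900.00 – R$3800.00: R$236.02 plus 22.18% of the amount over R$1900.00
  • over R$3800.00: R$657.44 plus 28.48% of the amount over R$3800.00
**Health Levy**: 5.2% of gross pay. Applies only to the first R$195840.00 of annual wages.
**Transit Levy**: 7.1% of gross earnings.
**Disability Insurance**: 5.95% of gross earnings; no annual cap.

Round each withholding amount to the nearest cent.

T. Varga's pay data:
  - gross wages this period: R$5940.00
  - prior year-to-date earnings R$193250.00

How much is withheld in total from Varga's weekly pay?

Provincial Income Tax: taxable = R$5940.00
  R$657.44 + 28.48% × (R$5940.00 − R$3800.00) = R$657.44 + 28.48% × R$2140.00 = R$1266.91
Health Levy: cap R$195840.00 − YTD R$193250.00 = R$2590.00 subject; 5.2% × R$2590.00 = R$134.68
Transit Levy: 7.1% × R$5940.00 = R$421.74
Disability Insurance: 5.95% × R$5940.00 = R$353.43
Total: R$1266.91 + R$134.68 + R$421.74 + R$353.43 = R$2176.76

R$2176.76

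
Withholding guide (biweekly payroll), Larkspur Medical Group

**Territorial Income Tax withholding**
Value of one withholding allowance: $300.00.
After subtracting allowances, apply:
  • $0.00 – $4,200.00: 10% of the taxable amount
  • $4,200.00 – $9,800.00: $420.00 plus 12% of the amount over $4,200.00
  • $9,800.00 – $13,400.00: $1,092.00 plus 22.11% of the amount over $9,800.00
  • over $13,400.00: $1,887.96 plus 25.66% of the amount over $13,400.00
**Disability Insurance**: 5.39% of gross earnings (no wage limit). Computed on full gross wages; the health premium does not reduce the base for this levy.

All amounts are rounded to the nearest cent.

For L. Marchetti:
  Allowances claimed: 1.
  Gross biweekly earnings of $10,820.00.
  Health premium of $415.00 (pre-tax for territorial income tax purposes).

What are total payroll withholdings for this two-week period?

Territorial Income Tax: taxable = $10,820.00 − $415.00 − 1×$300.00 = $10,105.00
  $1,092.00 + 22.11% × ($10,105.00 − $9,800.00) = $1,092.00 + 22.11% × $305.00 = $1,159.44
Disability Insurance: 5.39% × $10,820.00 = $583.20
Total: $1,159.44 + $583.20 = $1,742.64

$1,742.64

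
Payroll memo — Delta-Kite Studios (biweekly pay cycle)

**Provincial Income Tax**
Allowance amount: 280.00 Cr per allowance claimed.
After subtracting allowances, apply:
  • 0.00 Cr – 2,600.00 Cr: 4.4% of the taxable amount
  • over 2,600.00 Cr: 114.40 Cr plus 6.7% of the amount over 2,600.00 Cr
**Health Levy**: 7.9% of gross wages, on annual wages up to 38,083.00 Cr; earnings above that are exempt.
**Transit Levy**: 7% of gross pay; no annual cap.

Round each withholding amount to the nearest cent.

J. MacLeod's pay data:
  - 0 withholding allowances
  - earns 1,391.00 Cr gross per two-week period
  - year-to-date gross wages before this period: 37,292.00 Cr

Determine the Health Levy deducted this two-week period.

62.49 Cr

Health Levy: cap 38,083.00 Cr − YTD 37,292.00 Cr = 791.00 Cr subject; 7.9% × 791.00 Cr = 62.49 Cr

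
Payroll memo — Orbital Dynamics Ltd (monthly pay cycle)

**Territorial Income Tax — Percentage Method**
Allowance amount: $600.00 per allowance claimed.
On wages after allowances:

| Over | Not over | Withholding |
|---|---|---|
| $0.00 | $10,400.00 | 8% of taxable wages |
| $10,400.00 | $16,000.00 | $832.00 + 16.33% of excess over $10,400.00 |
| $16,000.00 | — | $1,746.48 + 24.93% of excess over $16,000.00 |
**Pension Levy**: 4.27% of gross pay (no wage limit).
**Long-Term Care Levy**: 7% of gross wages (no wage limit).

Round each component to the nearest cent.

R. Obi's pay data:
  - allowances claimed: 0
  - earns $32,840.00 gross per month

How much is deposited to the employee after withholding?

$23,194.24

Territorial Income Tax: taxable = $32,840.00
  $1,746.48 + 24.93% × ($32,840.00 − $16,000.00) = $1,746.48 + 24.93% × $16,840.00 = $5,944.69
Pension Levy: 4.27% × $32,840.00 = $1,402.27
Long-Term Care Levy: 7% × $32,840.00 = $2,298.80
Total withheld: $5,944.69 + $1,402.27 + $2,298.80 = $9,645.76
Net pay: $32,840.00 − $9,645.76 = $23,194.24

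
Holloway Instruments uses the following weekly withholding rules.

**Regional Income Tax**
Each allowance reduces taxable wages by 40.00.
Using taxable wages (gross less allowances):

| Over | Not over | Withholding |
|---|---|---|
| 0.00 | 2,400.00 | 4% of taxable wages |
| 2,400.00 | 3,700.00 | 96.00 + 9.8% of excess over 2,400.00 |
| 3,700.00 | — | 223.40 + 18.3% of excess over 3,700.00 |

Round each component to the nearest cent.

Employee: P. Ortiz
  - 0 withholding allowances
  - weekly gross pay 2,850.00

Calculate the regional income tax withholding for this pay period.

140.10

Regional Income Tax: taxable = 2,850.00
  96.00 + 9.8% × (2,850.00 − 2,400.00) = 96.00 + 9.8% × 450.00 = 140.10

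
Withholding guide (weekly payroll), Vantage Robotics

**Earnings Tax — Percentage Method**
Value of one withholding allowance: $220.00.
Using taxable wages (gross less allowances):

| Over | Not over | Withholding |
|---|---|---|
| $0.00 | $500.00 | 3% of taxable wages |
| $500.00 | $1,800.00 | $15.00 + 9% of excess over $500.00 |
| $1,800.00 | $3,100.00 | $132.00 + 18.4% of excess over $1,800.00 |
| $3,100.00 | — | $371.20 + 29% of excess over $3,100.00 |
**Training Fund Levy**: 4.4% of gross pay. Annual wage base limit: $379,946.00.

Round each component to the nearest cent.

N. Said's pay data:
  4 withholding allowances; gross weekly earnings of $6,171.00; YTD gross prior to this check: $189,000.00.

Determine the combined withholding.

Earnings Tax: taxable = $6,171.00 − 4×$220.00 = $5,291.00
  $371.20 + 29% × ($5,291.00 − $3,100.00) = $371.20 + 29% × $2,191.00 = $1,006.59
Training Fund Levy: 4.4% × $6,171.00 = $271.52
Total: $1,006.59 + $271.52 = $1,278.11

$1,278.11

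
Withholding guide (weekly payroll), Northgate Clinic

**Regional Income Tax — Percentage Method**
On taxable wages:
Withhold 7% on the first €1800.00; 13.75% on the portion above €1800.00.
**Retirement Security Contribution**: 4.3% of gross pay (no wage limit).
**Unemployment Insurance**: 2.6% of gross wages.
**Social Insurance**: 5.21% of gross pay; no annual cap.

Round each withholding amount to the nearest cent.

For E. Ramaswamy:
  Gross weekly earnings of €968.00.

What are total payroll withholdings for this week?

Regional Income Tax: taxable = €968.00
  7% × €968.00 = €67.76
Retirement Security Contribution: 4.3% × €968.00 = €41.62
Unemployment Insurance: 2.6% × €968.00 = €25.17
Social Insurance: 5.21% × €968.00 = €50.43
Total: €67.76 + €41.62 + €25.17 + €50.43 = €184.98

€184.98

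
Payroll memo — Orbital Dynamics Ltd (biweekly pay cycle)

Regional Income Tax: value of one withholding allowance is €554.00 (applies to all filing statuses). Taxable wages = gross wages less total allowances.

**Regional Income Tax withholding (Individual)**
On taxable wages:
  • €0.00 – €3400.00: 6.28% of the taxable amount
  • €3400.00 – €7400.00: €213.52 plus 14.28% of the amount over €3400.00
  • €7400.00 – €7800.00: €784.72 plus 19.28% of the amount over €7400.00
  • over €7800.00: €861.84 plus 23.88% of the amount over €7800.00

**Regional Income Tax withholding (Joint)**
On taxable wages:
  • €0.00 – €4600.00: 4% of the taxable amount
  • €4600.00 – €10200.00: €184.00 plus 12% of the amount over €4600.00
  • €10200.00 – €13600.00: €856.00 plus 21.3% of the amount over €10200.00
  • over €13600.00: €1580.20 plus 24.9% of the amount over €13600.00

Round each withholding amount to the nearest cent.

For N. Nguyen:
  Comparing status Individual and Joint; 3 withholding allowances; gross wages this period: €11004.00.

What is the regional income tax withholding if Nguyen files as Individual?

Regional Income Tax (Individual): taxable = €11004.00 − 3×€554.00 = €9342.00
  €861.84 + 23.88% × (€9342.00 − €7800.00) = €861.84 + 23.88% × €1542.00 = €1230.07

€1230.07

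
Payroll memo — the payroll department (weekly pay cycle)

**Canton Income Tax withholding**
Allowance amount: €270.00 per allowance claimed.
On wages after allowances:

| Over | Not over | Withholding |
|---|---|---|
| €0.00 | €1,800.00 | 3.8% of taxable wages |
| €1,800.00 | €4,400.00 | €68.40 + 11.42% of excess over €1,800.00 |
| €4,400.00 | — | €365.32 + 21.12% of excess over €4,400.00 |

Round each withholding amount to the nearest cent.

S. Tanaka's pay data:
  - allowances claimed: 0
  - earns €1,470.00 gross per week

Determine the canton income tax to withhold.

€55.86

Canton Income Tax: taxable = €1,470.00
  3.8% × €1,470.00 = €55.86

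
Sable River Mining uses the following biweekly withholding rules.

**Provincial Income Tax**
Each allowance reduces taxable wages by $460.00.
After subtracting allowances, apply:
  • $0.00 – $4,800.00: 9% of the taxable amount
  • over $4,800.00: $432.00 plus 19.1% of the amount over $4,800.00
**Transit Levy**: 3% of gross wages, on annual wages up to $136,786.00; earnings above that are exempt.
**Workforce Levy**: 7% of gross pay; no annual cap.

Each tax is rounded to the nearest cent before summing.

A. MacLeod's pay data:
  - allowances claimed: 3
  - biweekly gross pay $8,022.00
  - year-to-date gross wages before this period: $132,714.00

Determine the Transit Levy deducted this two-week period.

Transit Levy: cap $136,786.00 − YTD $132,714.00 = $4,072.00 subject; 3% × $4,072.00 = $122.16

$122.16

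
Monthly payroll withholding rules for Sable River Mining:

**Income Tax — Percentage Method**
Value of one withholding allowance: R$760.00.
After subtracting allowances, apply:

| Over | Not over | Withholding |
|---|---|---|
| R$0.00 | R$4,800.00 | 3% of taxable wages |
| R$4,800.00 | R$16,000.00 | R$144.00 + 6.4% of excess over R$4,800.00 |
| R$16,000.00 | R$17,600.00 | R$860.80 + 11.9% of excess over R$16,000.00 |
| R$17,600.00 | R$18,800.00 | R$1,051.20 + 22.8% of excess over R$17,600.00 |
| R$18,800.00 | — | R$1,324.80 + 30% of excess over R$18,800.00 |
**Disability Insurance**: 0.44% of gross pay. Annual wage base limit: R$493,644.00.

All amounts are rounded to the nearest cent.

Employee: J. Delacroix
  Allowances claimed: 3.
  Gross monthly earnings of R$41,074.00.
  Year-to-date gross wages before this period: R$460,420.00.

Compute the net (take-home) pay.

R$33,604.81

Income Tax: taxable = R$41,074.00 − 3×R$760.00 = R$38,794.00
  R$1,324.80 + 30% × (R$38,794.00 − R$18,800.00) = R$1,324.80 + 30% × R$19,994.00 = R$7,323.00
Disability Insurance: cap R$493,644.00 − YTD R$460,420.00 = R$33,224.00 subject; 0.44% × R$33,224.00 = R$146.19
Total withheld: R$7,323.00 + R$146.19 = R$7,469.19
Net pay: R$41,074.00 − R$7,469.19 = R$33,604.81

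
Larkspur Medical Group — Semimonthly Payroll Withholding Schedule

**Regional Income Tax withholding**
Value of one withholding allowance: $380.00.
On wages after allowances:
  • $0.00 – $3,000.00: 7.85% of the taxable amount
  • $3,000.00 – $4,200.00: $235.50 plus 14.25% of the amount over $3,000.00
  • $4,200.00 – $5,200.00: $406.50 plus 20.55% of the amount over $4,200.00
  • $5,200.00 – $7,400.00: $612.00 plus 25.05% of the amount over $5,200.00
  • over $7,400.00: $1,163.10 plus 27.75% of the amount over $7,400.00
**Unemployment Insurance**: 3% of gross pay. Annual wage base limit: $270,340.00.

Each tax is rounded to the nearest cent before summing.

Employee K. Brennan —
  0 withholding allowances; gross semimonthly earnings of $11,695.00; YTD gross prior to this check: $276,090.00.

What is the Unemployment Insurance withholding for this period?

Unemployment Insurance: YTD $276,090.00 ≥ cap $270,340.00 → $0.00

$0.00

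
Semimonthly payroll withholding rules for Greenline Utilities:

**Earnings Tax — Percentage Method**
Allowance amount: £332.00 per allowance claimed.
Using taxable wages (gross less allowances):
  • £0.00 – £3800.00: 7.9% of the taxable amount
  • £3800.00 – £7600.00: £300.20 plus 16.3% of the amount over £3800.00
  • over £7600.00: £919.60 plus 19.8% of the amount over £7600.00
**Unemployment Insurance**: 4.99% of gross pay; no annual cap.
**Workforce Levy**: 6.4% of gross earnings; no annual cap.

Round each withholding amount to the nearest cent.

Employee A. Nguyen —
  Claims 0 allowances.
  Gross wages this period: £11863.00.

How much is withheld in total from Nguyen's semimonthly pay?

£3114.86

Earnings Tax: taxable = £11863.00
  £919.60 + 19.8% × (£11863.00 − £7600.00) = £919.60 + 19.8% × £4263.00 = £1763.67
Unemployment Insurance: 4.99% × £11863.00 = £591.96
Workforce Levy: 6.4% × £11863.00 = £759.23
Total: £1763.67 + £591.96 + £759.23 = £3114.86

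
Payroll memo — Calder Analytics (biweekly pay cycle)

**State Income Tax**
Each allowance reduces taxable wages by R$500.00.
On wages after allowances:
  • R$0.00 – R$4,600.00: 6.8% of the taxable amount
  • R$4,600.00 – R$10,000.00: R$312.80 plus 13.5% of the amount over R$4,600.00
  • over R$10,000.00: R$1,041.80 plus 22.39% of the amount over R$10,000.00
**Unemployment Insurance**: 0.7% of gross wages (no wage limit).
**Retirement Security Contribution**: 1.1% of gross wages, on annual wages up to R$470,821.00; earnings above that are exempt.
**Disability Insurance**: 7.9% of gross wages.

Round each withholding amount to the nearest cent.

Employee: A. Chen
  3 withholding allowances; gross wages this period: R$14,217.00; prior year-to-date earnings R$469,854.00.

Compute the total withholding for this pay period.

R$2,883.44

State Income Tax: taxable = R$14,217.00 − 3×R$500.00 = R$12,717.00
  R$1,041.80 + 22.39% × (R$12,717.00 − R$10,000.00) = R$1,041.80 + 22.39% × R$2,717.00 = R$1,650.14
Unemployment Insurance: 0.7% × R$14,217.00 = R$99.52
Retirement Security Contribution: cap R$470,821.00 − YTD R$469,854.00 = R$967.00 subject; 1.1% × R$967.00 = R$10.64
Disability Insurance: 7.9% × R$14,217.00 = R$1,123.14
Total: R$1,650.14 + R$99.52 + R$10.64 + R$1,123.14 = R$2,883.44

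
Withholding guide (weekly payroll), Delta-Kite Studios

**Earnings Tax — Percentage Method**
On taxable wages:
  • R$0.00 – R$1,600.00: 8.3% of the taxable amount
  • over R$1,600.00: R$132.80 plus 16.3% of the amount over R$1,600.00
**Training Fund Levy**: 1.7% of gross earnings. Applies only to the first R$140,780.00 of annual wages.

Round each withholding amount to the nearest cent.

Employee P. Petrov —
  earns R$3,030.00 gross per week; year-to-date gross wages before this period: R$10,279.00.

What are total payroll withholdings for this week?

Earnings Tax: taxable = R$3,030.00
  R$132.80 + 16.3% × (R$3,030.00 − R$1,600.00) = R$132.80 + 16.3% × R$1,430.00 = R$365.89
Training Fund Levy: 1.7% × R$3,030.00 = R$51.51
Total: R$365.89 + R$51.51 = R$417.40

R$417.40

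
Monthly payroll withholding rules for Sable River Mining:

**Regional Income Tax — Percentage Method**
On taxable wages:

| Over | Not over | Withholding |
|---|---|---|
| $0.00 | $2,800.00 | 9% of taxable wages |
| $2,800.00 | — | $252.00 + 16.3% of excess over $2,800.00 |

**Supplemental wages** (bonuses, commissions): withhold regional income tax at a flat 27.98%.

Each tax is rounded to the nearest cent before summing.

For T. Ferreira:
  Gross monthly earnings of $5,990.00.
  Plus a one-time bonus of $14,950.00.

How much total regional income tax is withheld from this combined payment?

Regional Income Tax: taxable = $5,990.00
  $252.00 + 16.3% × ($5,990.00 − $2,800.00) = $252.00 + 16.3% × $3,190.00 = $771.97
Supplemental (27.98% flat on bonus): 27.98% × $14,950.00 = $4,183.01
Total regional income tax: $771.97 + $4,183.01 = $4,954.98

$4,954.98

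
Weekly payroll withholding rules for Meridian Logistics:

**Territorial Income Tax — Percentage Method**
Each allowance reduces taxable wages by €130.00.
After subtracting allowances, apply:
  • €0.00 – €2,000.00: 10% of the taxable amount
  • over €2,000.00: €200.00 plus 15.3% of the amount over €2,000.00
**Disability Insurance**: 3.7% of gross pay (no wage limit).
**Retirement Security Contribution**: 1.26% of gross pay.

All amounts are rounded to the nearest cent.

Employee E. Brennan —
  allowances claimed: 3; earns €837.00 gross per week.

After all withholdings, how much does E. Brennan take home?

Territorial Income Tax: taxable = €837.00 − 3×€130.00 = €447.00
  10% × €447.00 = €44.70
Disability Insurance: 3.7% × €837.00 = €30.97
Retirement Security Contribution: 1.26% × €837.00 = €10.55
Total withheld: €44.70 + €30.97 + €10.55 = €86.22
Net pay: €837.00 − €86.22 = €750.78

€750.78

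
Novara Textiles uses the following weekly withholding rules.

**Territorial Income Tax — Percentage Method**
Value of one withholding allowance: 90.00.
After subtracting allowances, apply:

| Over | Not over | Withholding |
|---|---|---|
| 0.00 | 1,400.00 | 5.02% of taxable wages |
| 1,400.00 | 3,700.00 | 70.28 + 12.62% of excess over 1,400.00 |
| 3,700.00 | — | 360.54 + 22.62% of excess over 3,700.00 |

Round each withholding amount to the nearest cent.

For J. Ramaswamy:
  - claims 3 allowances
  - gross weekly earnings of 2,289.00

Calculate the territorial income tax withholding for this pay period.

148.40

Territorial Income Tax: taxable = 2,289.00 − 3×90.00 = 2,019.00
  70.28 + 12.62% × (2,019.00 − 1,400.00) = 70.28 + 12.62% × 619.00 = 148.40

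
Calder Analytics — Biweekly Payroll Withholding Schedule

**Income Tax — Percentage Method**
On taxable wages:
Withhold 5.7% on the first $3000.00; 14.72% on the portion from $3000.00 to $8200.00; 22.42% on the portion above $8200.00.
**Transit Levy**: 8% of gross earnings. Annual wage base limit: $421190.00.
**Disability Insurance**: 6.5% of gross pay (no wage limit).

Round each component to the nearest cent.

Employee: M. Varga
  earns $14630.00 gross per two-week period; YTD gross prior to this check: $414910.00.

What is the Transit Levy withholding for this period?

$502.40

Transit Levy: cap $421190.00 − YTD $414910.00 = $6280.00 subject; 8% × $6280.00 = $502.40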